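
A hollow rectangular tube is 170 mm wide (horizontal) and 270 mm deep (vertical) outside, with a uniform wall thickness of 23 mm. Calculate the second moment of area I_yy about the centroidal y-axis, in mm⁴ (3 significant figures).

I_yy ≈ 7.50 × 10⁷ mm⁴

Treat the section as a set of non-overlapping primitives; coordinates are from the bounding-box lower-left.
Outer rectangle: 170 × 270, A = 45 900 mm², x = 85 mm, Ī = 110 542 500 mm⁴.
Inner void (subtracted): 124 × 224, A = 27 776 mm², x = 85 mm, Ī = 35 590 315 mm⁴.
By symmetry the centroid is at mid-width, x̄ = 85 mm.
All pieces are centred on the centroidal y-axis, so I = ΣĪ (holes subtracted) = 74 952 185 mm⁴.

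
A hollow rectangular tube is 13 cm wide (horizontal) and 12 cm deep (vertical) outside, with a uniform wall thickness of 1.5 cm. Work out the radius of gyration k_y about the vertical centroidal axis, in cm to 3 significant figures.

k_y ≈ 4.68 cm

Split into non-overlapping primitives; take the origin at the lower-left of the bounding box.
Outer rectangle: 13 × 12, A = 156 cm², x = 6.5 cm, Ī = 2 197 cm⁴.
Inner void (subtracted): 10 × 9, A = 90 cm², x = 6.5 cm, Ī = 750 cm⁴.
By symmetry the centroid is at mid-width, x̄ = 6.5 cm.
All pieces are centred on the vertical centroidal axis, so I = ΣĪ (holes subtracted) = 1 447 cm⁴.
Radius of gyration: k = √(I/A) = √(1 447 / 66) = 4.6823 cm.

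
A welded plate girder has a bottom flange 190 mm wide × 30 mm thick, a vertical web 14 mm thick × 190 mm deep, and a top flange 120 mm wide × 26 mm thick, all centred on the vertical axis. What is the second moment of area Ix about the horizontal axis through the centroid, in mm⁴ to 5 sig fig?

Ix ≈ 1.0664 × 10⁸ mm⁴

Treat the section as a set of non-overlapping primitives; coordinates are from the bounding-box lower-left.
Bottom plate: 190 × 30, A = 5 700 mm², y = 15 mm, Ī = 427 500 mm⁴.
Web plate: 14 × 190, A = 2 660 mm², y = 125 mm, Ī = 8 002 167 mm⁴.
Top plate: 120 × 26, A = 3 120 mm², y = 233 mm, Ī = 175 760 mm⁴.
Centroid: ȳ = ΣA·y / ΣA = 99.73519 mm.
Transfer each piece to the horizontal axis through the centroid using Ī + A·d² with d = y − 99.73519:
  bottom plate: d = -84.73519 mm → contributes +41 353 800 mm⁴
  web plate: d = 25.26481 mm → contributes +9 700 073 mm⁴
  top plate: d = 133.2648 mm → contributes +55 585 429 mm⁴
Total I = 106 639 302 mm⁴.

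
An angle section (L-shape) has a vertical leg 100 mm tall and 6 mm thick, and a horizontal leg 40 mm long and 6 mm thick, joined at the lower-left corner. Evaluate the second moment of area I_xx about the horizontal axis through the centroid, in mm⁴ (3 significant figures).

I_xx ≈ 8.37 × 10⁵ mm⁴

Break the section into simple shapes (no overlaps), measuring from the bottom-left corner of the bounding box.
Vertical leg: 6 × 100, A = 600 mm², y = 50 mm, Ī = 500 000 mm⁴.
Horizontal leg (remainder): 34 × 6, A = 204 mm², y = 3 mm, Ī = 612 mm⁴.
Centroid: ȳ = ΣA·y / ΣA = 38.075 mm.
Transfer each piece to the horizontal axis through the centroid using Ī + A·d² with d = y − 38.075:
  vertical leg: d = 11.925 mm → contributes +585 329 mm⁴
  horizontal leg (remainder): d = -35.075 mm → contributes +251 579 mm⁴
Total I = 836 908 mm⁴.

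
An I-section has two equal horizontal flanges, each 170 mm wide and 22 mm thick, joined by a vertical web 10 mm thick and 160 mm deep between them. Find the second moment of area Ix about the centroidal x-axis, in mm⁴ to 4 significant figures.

Ix ≈ 6.566 × 10⁷ mm⁴

Treat the section as a set of non-overlapping primitives; coordinates are from the bounding-box lower-left.
Bottom flange: 170 × 22, A = 3 740 mm², y = 11 mm, Ī = 150 847 mm⁴.
Web: 10 × 160, A = 1 600 mm², y = 102 mm, Ī = 3 413 333 mm⁴.
Top flange: 170 × 22, A = 3 740 mm², y = 193 mm, Ī = 150 847 mm⁴.
By symmetry the centroid is at mid-height, ȳ = 102 mm.
Transfer each piece to the centroidal x-axis using Ī + A·d² with d = y − 102:
  bottom flange: d = -91 mm → contributes +31 121 787 mm⁴
  web: d = 0 mm → contributes +3 413 333 mm⁴
  top flange: d = 91 mm → contributes +31 121 787 mm⁴
Total I = 65 656 907 mm⁴.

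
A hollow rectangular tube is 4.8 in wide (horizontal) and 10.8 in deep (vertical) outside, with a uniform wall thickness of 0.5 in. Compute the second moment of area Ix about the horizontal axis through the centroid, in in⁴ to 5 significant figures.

Ix ≈ 205.84 in⁴

Split into non-overlapping primitives; take the origin at the lower-left of the bounding box.
Outer rectangle: 4.8 × 10.8, A = 51.84 in², y = 5.4 in, Ī = 503.8848 in⁴.
Inner void (subtracted): 3.8 × 9.8, A = 37.24 in², y = 5.4 in, Ī = 298.0441 in⁴.
By symmetry the centroid is at mid-height, ȳ = 5.4 in.
All pieces are centred on the horizontal axis through the centroid, so I = ΣĪ (holes subtracted) = 205.8407 in⁴.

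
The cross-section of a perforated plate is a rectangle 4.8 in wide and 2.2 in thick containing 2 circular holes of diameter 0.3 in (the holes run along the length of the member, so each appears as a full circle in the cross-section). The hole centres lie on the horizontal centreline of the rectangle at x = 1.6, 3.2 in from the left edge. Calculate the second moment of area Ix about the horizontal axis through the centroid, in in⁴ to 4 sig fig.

Decompose the section into non-overlapping parts with the origin at the bottom-left of its bounding rectangle.
Plate: 4.8 × 2.2, A = 10.56 in², y = 1.1 in, Ī = 4.2592 in⁴.
Hole 1 (subtracted): ⌀0.3, A = 0.0706858 in², y = 1.1 in, Ī = 0.000397608 in⁴.
Hole 2 (subtracted): ⌀0.3, A = 0.0706858 in², y = 1.1 in, Ī = 0.000397608 in⁴.
By symmetry the centroid is at mid-height, ȳ = 1.1 in.
All pieces are centred on the horizontal axis through the centroid, so I = ΣĪ (holes subtracted) = 4.2584 in⁴.

Ix ≈ 4.258 in⁴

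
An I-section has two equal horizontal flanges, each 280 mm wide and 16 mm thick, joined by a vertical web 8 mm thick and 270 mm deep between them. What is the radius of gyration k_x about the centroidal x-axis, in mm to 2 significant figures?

Split into non-overlapping primitives; take the origin at the lower-left of the bounding box.
Bottom flange: 280 × 16, A = 4 480 mm², y = 8 mm, Ī = 95 573 mm⁴.
Web: 8 × 270, A = 2 160 mm², y = 151 mm, Ī = 13 122 000 mm⁴.
Top flange: 280 × 16, A = 4 480 mm², y = 294 mm, Ī = 95 573 mm⁴.
By symmetry the centroid is at mid-height, ȳ = 151 mm.
Transfer each piece to the centroidal x-axis using Ī + A·d² with d = y − 151:
  bottom flange: d = -143 mm → contributes +91 707 093 mm⁴
  web: d = 0 mm → contributes +13 122 000 mm⁴
  top flange: d = 143 mm → contributes +91 707 093 mm⁴
Total I = 196 536 187 mm⁴.
Radius of gyration: k = √(I/A) = √(196 536 187 / 11 120) = 132.9 mm.

k_x ≈ 130 mm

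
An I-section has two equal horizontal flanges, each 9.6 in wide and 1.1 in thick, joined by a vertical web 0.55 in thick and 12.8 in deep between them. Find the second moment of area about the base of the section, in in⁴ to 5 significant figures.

I_base ≈ 2702.4 in⁴

Split into non-overlapping primitives; take the origin at the lower-left of the bounding box.
Bottom flange: 9.6 × 1.1, A = 10.56 in², y = 0.55 in, Ī = 1.0648 in⁴.
Web: 0.55 × 12.8, A = 7.04 in², y = 7.5 in, Ī = 96.11947 in⁴.
Top flange: 9.6 × 1.1, A = 10.56 in², y = 14.45 in, Ī = 1.0648 in⁴.
Transfer each piece to a horizontal axis along the bottom face using Ī + A·d² with d = y − 0:
  bottom flange: d = 0.55 in → contributes +4.2592 in⁴
  web: d = 7.5 in → contributes +492.1195 in⁴
  top flange: d = 14.45 in → contributes +2206.019 in⁴
Total I = 2702.398 in⁴.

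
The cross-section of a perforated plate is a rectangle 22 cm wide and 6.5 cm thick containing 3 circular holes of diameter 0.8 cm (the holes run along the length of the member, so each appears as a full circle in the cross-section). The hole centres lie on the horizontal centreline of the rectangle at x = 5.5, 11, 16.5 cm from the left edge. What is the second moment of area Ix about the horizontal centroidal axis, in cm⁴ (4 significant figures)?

Ix ≈ 503.4 cm⁴

Break the section into simple shapes (no overlaps), measuring from the bottom-left corner of the bounding box.
Plate: 22 × 6.5, A = 143 cm², y = 3.25 cm, Ī = 503.479 cm⁴.
Hole 1 (subtracted): ⌀0.8, A = 0.502655 cm², y = 3.25 cm, Ī = 0.0201062 cm⁴.
Hole 2 (subtracted): ⌀0.8, A = 0.502655 cm², y = 3.25 cm, Ī = 0.0201062 cm⁴.
Hole 3 (subtracted): ⌀0.8, A = 0.502655 cm², y = 3.25 cm, Ī = 0.0201062 cm⁴.
By symmetry the centroid is at mid-height, ȳ = 3.25 cm.
All pieces are centred on the horizontal centroidal axis, so I = ΣĪ (holes subtracted) = 503.419 cm⁴.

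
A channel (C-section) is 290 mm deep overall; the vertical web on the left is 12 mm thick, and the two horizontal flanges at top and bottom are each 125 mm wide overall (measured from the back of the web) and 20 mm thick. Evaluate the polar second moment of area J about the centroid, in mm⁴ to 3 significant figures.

Split into non-overlapping primitives; take the origin at the lower-left of the bounding box.
Web: 12 × 290, A = 3 480 mm², y = 145 mm, Ī = 24 389 000 mm⁴.
Top flange (beyond web): 113 × 20, A = 2 260 mm², y = 280 mm, Ī = 75 333 mm⁴.
Bottom flange (beyond web): 113 × 20, A = 2 260 mm², y = 10 mm, Ī = 75 333 mm⁴.
By symmetry the centroid is at mid-height, ȳ = 145 mm.
Transfer each piece to the centroidal x-axis using Ī + A·d² with d = y − 145:
  web: d = 0 mm → contributes +24 389 000 mm⁴
  top flange (beyond web): d = 135 mm → contributes +41 263 833 mm⁴
  bottom flange (beyond web): d = -135 mm → contributes +41 263 833 mm⁴
Total I = 106 916 667 mm⁴.
For the y-axis: x̄ = 41.313 mm.
Repeating about the centroidal y-axis gives I_y = 12 531 885 mm⁴.
Polar second moment: J = I_x + I_y = 119 448 552 mm⁴.

J ≈ 1.19 × 10⁸ mm⁴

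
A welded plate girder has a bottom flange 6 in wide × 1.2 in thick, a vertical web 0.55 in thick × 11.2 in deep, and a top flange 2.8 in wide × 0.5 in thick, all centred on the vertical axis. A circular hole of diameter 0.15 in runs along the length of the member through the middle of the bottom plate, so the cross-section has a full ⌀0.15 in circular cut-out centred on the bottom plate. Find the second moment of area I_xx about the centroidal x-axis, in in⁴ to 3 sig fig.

Treat the section as a set of non-overlapping primitives; coordinates are from the bounding-box lower-left.
Bottom plate: 6 × 1.2, A = 7.2 in², y = 0.6 in, Ī = 0.864 in⁴.
Web plate: 0.55 × 11.2, A = 6.16 in², y = 6.8 in, Ī = 64.393 in⁴.
Top plate: 2.8 × 0.5, A = 1.4 in², y = 12.65 in, Ī = 0.029167 in⁴.
Hole (subtracted): ⌀0.15, A = 0.017671 in², y = 0.6 in, Ī = 0.00002485 in⁴.
Centroid: ȳ = ΣA·y / ΣA = 4.335 in.
Transfer each piece to the centroidal x-axis using Ī + A·d² with d = y − 4.335:
  bottom plate: d = -3.735 in → contributes +101.3 in⁴
  web plate: d = 2.465 in → contributes +101.82 in⁴
  top plate: d = 8.315 in → contributes +96.825 in⁴
  hole: d = -3.735 in → contributes −0.24654 in⁴
Total I = 299.71 in⁴.

I_xx ≈ 300 in⁴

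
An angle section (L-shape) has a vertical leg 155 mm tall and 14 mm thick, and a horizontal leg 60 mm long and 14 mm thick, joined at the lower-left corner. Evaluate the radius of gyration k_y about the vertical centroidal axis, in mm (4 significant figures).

Decompose the section into non-overlapping parts with the origin at the bottom-left of its bounding rectangle.
Vertical leg: 14 × 155, A = 2 170 mm², x = 7 mm, Ī = 35443.3 mm⁴.
Horizontal leg (remainder): 46 × 14, A = 644 mm², x = 37 mm, Ī = 113 559 mm⁴.
Centroid: x̄ = ΣA·x / ΣA = 13.8657 mm.
Transfer each piece to the vertical centroidal axis using Ī + A·d² with d = x − 13.8657:
  vertical leg: d = -6.86567 mm → contributes +137 732 mm⁴
  horizontal leg (remainder): d = 23.1343 mm → contributes +458 226 mm⁴
Total I = 595 957 mm⁴.
Radius of gyration: k = √(I/A) = √(595 957 / 2 814) = 14.5528 mm.

k_y ≈ 14.55 mm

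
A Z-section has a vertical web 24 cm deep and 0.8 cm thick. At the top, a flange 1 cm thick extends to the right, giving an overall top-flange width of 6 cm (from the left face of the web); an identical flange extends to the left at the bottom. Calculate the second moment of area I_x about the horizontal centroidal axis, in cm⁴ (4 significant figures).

Break the section into simple shapes (no overlaps), measuring from the bottom-left corner of the bounding box.
Web: 0.8 × 24, A = 19.2 cm², y = 12 cm, Ī = 921.6 cm⁴.
Top flange (beyond web): 5.2 × 1, A = 5.2 cm², y = 23.5 cm, Ī = 0.433333 cm⁴.
Bottom flange (beyond web): 5.2 × 1, A = 5.2 cm², y = 0.5 cm, Ī = 0.433333 cm⁴.
Centroid: ȳ = ΣA·y / ΣA = 12 cm.
Transfer each piece to the horizontal centroidal axis using Ī + A·d² with d = y − 12:
  web: d = 0 cm → contributes +921.6 cm⁴
  top flange (beyond web): d = 11.5 cm → contributes +688.133 cm⁴
  bottom flange (beyond web): d = -11.5 cm → contributes +688.133 cm⁴
Total I = 2297.87 cm⁴.

I_x ≈ 2298 cm⁴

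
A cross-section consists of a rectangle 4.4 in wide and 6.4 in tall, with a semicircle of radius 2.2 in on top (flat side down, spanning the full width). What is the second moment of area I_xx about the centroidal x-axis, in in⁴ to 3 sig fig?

I_xx ≈ 201 in⁴

Decompose the section into non-overlapping parts with the origin at the bottom-left of its bounding rectangle.
Rectangular body: 4.4 × 6.4, A = 28.16 in², y = 3.2 in, Ī = 96.119 in⁴.
Semicircular cap: semicircle r = 2.2, A = 7.6027 in², y = 7.3337 in, Ī = 2.5711 in⁴.
Centroid: ȳ = ΣA·y / ΣA = 4.0788 in.
Transfer each piece to the centroidal x-axis using Ī + A·d² with d = y − 4.0788:
  rectangular body: d = -0.87877 in → contributes +117.87 in⁴
  semicircular cap: d = 3.2549 in → contributes +83.118 in⁴
Total I = 200.98 in⁴.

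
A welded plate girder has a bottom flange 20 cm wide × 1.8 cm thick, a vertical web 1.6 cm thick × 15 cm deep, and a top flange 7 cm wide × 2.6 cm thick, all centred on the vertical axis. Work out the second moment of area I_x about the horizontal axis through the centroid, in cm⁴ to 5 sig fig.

I_x ≈ 4160.8 cm⁴

Treat the section as a set of non-overlapping primitives; coordinates are from the bounding-box lower-left.
Bottom plate: 20 × 1.8, A = 36 cm², y = 0.9 cm, Ī = 9.72 cm⁴.
Web plate: 1.6 × 15, A = 24 cm², y = 9.3 cm, Ī = 450 cm⁴.
Top plate: 7 × 2.6, A = 18.2 cm², y = 18.1 cm, Ī = 10.25267 cm⁴.
Centroid: ȳ = ΣA·y / ΣA = 7.481074 cm.
Transfer each piece to the horizontal axis through the centroid using Ī + A·d² with d = y − 7.481074:
  bottom plate: d = -6.581074 cm → contributes +1568.899 cm⁴
  web plate: d = 1.818926 cm → contributes +529.4038 cm⁴
  top plate: d = 10.61893 cm → contributes +2062.514 cm⁴
Total I = 4160.817 cm⁴.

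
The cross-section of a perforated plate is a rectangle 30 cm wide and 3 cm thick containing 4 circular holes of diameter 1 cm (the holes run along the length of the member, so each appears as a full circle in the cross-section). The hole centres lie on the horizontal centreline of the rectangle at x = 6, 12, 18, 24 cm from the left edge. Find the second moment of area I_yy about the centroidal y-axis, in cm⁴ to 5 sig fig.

Decompose the section into non-overlapping parts with the origin at the bottom-left of its bounding rectangle.
Plate: 30 × 3, A = 90 cm², x = 15 cm, Ī = 6 750 cm⁴.
Hole 1 (subtracted): ⌀1, A = 0.7853982 cm², x = 6 cm, Ī = 0.04908739 cm⁴.
Hole 2 (subtracted): ⌀1, A = 0.7853982 cm², x = 12 cm, Ī = 0.04908739 cm⁴.
Hole 3 (subtracted): ⌀1, A = 0.7853982 cm², x = 18 cm, Ī = 0.04908739 cm⁴.
Hole 4 (subtracted): ⌀1, A = 0.7853982 cm², x = 24 cm, Ī = 0.04908739 cm⁴.
By symmetry the centroid is at mid-width, x̄ = 15 cm.
Transfer each piece to the centroidal y-axis using Ī + A·d² with d = x − 15:
  plate: d = 0 cm → contributes +6 750 cm⁴
  hole 1: d = -9 cm → contributes −63.66634 cm⁴
  hole 2: d = -3 cm → contributes −7.117671 cm⁴
  hole 3: d = 3 cm → contributes −7.117671 cm⁴
  hole 4: d = 9 cm → contributes −63.66634 cm⁴
Total I = 6608.432 cm⁴.

I_yy ≈ 6608.4 cm⁴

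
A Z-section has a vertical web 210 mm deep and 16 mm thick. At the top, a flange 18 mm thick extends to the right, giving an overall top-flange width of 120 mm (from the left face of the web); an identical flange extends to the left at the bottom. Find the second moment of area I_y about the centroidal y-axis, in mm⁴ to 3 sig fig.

Treat the section as a set of non-overlapping primitives; coordinates are from the bounding-box lower-left.
Web: 16 × 210, A = 3 360 mm², x = 112 mm, Ī = 71 680 mm⁴.
Top flange (beyond web): 104 × 18, A = 1 872 mm², x = 172 mm, Ī = 1 687 296 mm⁴.
Bottom flange (beyond web): 104 × 18, A = 1 872 mm², x = 52 mm, Ī = 1 687 296 mm⁴.
Centroid: x̄ = ΣA·x / ΣA = 112 mm.
Transfer each piece to the centroidal y-axis using Ī + A·d² with d = x − 112:
  web: d = 0 mm → contributes +71 680 mm⁴
  top flange (beyond web): d = 60 mm → contributes +8 426 496 mm⁴
  bottom flange (beyond web): d = -60 mm → contributes +8 426 496 mm⁴
Total I = 16 924 672 mm⁴.

I_y ≈ 1.69 × 10⁷ mm⁴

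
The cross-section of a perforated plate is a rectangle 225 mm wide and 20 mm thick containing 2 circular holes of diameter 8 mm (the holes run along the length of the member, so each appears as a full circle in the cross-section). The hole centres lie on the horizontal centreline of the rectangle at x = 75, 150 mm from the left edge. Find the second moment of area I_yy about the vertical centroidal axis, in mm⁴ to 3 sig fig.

I_yy ≈ 1.88 × 10⁷ mm⁴

Split into non-overlapping primitives; take the origin at the lower-left of the bounding box.
Plate: 225 × 20, A = 4 500 mm², x = 112.5 mm, Ī = 18 984 375 mm⁴.
Hole 1 (subtracted): ⌀8, A = 50.265 mm², x = 75 mm, Ī = 201.06 mm⁴.
Hole 2 (subtracted): ⌀8, A = 50.265 mm², x = 150 mm, Ī = 201.06 mm⁴.
By symmetry the centroid is at mid-width, x̄ = 112.5 mm.
Transfer each piece to the vertical centroidal axis using Ī + A·d² with d = x − 112.5:
  plate: d = 0 mm → contributes +18 984 375 mm⁴
  hole 1: d = -37.5 mm → contributes −70 887 mm⁴
  hole 2: d = 37.5 mm → contributes −70 887 mm⁴
Total I = 18 842 601 mm⁴.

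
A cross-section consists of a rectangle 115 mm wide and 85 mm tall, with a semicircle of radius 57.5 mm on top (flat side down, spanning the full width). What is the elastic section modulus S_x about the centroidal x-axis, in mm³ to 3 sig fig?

Break the section into simple shapes (no overlaps), measuring from the bottom-left corner of the bounding box.
Rectangular body: 115 × 85, A = 9 775 mm², y = 42.5 mm, Ī = 5 885 365 mm⁴.
Semicircular cap: semicircle r = 57.5, A = 5193.4 mm², y = 109.4 mm, Ī = 1 199 785 mm⁴.
Centroid: ȳ = ΣA·y / ΣA = 65.713 mm.
Transfer each piece to the centroidal x-axis using Ī + A·d² with d = y − 65.713:
  rectangular body: d = -23.213 mm → contributes +11 152 513 mm⁴
  semicircular cap: d = 43.691 mm → contributes +11 113 507 mm⁴
Total I = 22 266 020 mm⁴.
Extreme fibre distance c = 76.787 mm; S = I/c = 289 971 mm³.

S_x ≈ 2.90 × 10⁵ mm³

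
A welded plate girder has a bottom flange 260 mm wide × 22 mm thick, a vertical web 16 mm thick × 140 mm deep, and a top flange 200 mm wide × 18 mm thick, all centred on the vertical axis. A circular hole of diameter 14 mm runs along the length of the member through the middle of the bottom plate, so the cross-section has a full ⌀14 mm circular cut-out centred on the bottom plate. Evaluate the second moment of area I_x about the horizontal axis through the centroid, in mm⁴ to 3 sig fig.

I_x ≈ 6.05 × 10⁷ mm⁴

Treat the section as a set of non-overlapping primitives; coordinates are from the bounding-box lower-left.
Bottom plate: 260 × 22, A = 5 720 mm², y = 11 mm, Ī = 230 707 mm⁴.
Web plate: 16 × 140, A = 2 240 mm², y = 92 mm, Ī = 3 658 667 mm⁴.
Top plate: 200 × 18, A = 3 600 mm², y = 171 mm, Ī = 97 200 mm⁴.
Hole (subtracted): ⌀14, A = 153.94 mm², y = 11 mm, Ī = 1885.7 mm⁴.
Centroid: ȳ = ΣA·y / ΣA = 77.407 mm.
Transfer each piece to the horizontal axis through the centroid using Ī + A·d² with d = y − 77.407:
  bottom plate: d = -66.407 mm → contributes +25 455 119 mm⁴
  web plate: d = 14.593 mm → contributes +4 135 701 mm⁴
  top plate: d = 93.593 mm → contributes +31 632 078 mm⁴
  hole: d = -66.407 mm → contributes −680 731 mm⁴
Total I = 60 542 166 mm⁴.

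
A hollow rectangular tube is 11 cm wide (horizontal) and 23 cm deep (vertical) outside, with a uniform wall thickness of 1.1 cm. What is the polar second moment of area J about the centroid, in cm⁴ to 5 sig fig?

J ≈ 5923.7 cm⁴

Break the section into simple shapes (no overlaps), measuring from the bottom-left corner of the bounding box.
Outer rectangle: 11 × 23, A = 253 cm², y = 11.5 cm, Ī = 11153.08 cm⁴.
Inner void (subtracted): 8.8 × 20.8, A = 183.04 cm², y = 11.5 cm, Ī = 6599.202 cm⁴.
By symmetry the centroid is at mid-height, ȳ = 11.5 cm.
All pieces are centred on the centroidal x-axis, so I = ΣĪ (holes subtracted) = 4553.881 cm⁴.
Repeating about the centroidal y-axis gives I_y = 1369.865 cm⁴.
Polar second moment: J = I_x + I_y = 5923.746 cm⁴.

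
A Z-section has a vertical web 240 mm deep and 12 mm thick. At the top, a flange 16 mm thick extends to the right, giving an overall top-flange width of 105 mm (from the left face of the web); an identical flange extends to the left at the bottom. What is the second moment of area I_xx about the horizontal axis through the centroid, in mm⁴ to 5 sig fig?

I_xx ≈ 5.1218 × 10⁷ mm⁴

Split into non-overlapping primitives; take the origin at the lower-left of the bounding box.
Web: 12 × 240, A = 2 880 mm², y = 120 mm, Ī = 13 824 000 mm⁴.
Top flange (beyond web): 93 × 16, A = 1 488 mm², y = 232 mm, Ī = 31 744 mm⁴.
Bottom flange (beyond web): 93 × 16, A = 1 488 mm², y = 8 mm, Ī = 31 744 mm⁴.
Centroid: ȳ = ΣA·y / ΣA = 120 mm.
Transfer each piece to the horizontal axis through the centroid using Ī + A·d² with d = y − 120:
  web: d = 0 mm → contributes +13 824 000 mm⁴
  top flange (beyond web): d = 112 mm → contributes +18 697 216 mm⁴
  bottom flange (beyond web): d = -112 mm → contributes +18 697 216 mm⁴
Total I = 51 218 432 mm⁴.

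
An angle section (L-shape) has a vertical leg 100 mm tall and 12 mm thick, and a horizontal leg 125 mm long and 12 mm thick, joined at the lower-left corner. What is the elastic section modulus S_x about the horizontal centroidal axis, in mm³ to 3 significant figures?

S_x ≈ 3.07 × 10⁴ mm³

Treat the section as a set of non-overlapping primitives; coordinates are from the bounding-box lower-left.
Vertical leg: 12 × 100, A = 1 200 mm², y = 50 mm, Ī = 1 000 000 mm⁴.
Horizontal leg (remainder): 113 × 12, A = 1 356 mm², y = 6 mm, Ī = 16 272 mm⁴.
Centroid: ȳ = ΣA·y / ΣA = 26.657 mm.
Transfer each piece to the horizontal centroidal axis using Ī + A·d² with d = y − 26.657:
  vertical leg: d = 23.343 mm → contributes +1 653 859 mm⁴
  horizontal leg (remainder): d = -20.657 mm → contributes +594 909 mm⁴
Total I = 2 248 768 mm⁴.
Extreme fibre distance c = 73.343 mm; S = I/c = 30 661 mm³.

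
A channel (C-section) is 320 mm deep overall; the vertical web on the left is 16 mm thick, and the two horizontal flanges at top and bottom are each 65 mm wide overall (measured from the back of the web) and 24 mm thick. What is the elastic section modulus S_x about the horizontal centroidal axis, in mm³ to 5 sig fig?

S_x ≈ 5.9576 × 10⁵ mm³

Decompose the section into non-overlapping parts with the origin at the bottom-left of its bounding rectangle.
Web: 16 × 320, A = 5 120 mm², y = 160 mm, Ī = 43 690 667 mm⁴.
Top flange (beyond web): 49 × 24, A = 1 176 mm², y = 308 mm, Ī = 56 448 mm⁴.
Bottom flange (beyond web): 49 × 24, A = 1 176 mm², y = 12 mm, Ī = 56 448 mm⁴.
By symmetry the centroid is at mid-height, ȳ = 160 mm.
Transfer each piece to the horizontal centroidal axis using Ī + A·d² with d = y − 160:
  web: d = 0 mm → contributes +43 690 667 mm⁴
  top flange (beyond web): d = 148 mm → contributes +25 815 552 mm⁴
  bottom flange (beyond web): d = -148 mm → contributes +25 815 552 mm⁴
Total I = 95 321 771 mm⁴.
Extreme fibre distance c = 160 mm; S = I/c = 595761.1 mm³.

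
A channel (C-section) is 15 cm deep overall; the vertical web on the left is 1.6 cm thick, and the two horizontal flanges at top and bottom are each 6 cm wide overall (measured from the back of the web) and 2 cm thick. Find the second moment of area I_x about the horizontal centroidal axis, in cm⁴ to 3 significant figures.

Treat the section as a set of non-overlapping primitives; coordinates are from the bounding-box lower-left.
Web: 1.6 × 15, A = 24 cm², y = 7.5 cm, Ī = 450 cm⁴.
Top flange (beyond web): 4.4 × 2, A = 8.8 cm², y = 14 cm, Ī = 2.9333 cm⁴.
Bottom flange (beyond web): 4.4 × 2, A = 8.8 cm², y = 1 cm, Ī = 2.9333 cm⁴.
By symmetry the centroid is at mid-height, ȳ = 7.5 cm.
Transfer each piece to the horizontal centroidal axis using Ī + A·d² with d = y − 7.5:
  web: d = 0 cm → contributes +450 cm⁴
  top flange (beyond web): d = 6.5 cm → contributes +374.73 cm⁴
  bottom flange (beyond web): d = -6.5 cm → contributes +374.73 cm⁴
Total I = 1199.5 cm⁴.

I_x ≈ 1200 cm⁴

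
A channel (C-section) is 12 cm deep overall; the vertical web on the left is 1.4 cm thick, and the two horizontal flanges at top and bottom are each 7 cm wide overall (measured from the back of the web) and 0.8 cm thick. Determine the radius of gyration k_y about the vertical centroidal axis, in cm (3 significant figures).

k_y ≈ 1.95 cm

Break the section into simple shapes (no overlaps), measuring from the bottom-left corner of the bounding box.
Web: 1.4 × 12, A = 16.8 cm², x = 0.7 cm, Ī = 2.744 cm⁴.
Top flange (beyond web): 5.6 × 0.8, A = 4.48 cm², x = 4.2 cm, Ī = 11.708 cm⁴.
Bottom flange (beyond web): 5.6 × 0.8, A = 4.48 cm², x = 4.2 cm, Ī = 11.708 cm⁴.
Centroid: x̄ = ΣA·x / ΣA = 1.9174 cm.
Transfer each piece to the vertical centroidal axis using Ī + A·d² with d = x − 1.9174:
  web: d = -1.2174 cm → contributes +27.642 cm⁴
  top flange (beyond web): d = 2.2826 cm → contributes +35.05 cm⁴
  bottom flange (beyond web): d = 2.2826 cm → contributes +35.05 cm⁴
Total I = 97.742 cm⁴.
Radius of gyration: k = √(I/A) = √(97.742 / 25.76) = 1.9479 cm.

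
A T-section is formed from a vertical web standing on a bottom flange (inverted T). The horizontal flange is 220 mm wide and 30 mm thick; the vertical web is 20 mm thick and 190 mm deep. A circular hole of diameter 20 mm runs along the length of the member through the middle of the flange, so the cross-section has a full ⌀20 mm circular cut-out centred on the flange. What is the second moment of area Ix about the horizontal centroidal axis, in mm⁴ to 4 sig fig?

Decompose the section into non-overlapping parts with the origin at the bottom-left of its bounding rectangle.
Flange: 220 × 30, A = 6 600 mm², y = 15 mm, Ī = 495 000 mm⁴.
Web: 20 × 190, A = 3 800 mm², y = 125 mm, Ī = 11 431 667 mm⁴.
Hole (subtracted): ⌀20, A = 314.159 mm², y = 15 mm, Ī = 7853.98 mm⁴.
Centroid: ȳ = ΣA·y / ΣA = 56.4442 mm.
Transfer each piece to the horizontal centroidal axis using Ī + A·d² with d = y − 56.4442:
  flange: d = -41.4442 mm → contributes +11 831 325 mm⁴
  web: d = 68.5558 mm → contributes +29 291 257 mm⁴
  hole: d = -41.4442 mm → contributes −547 462 mm⁴
Total I = 40 575 121 mm⁴.

Ix ≈ 4.058 × 10⁷ mm⁴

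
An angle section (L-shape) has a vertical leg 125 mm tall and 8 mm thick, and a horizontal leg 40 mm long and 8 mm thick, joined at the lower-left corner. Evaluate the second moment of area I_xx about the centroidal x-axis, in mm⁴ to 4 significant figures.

I_xx ≈ 2.001 × 10⁶ mm⁴

Break the section into simple shapes (no overlaps), measuring from the bottom-left corner of the bounding box.
Vertical leg: 8 × 125, A = 1 000 mm², y = 62.5 mm, Ī = 1 302 083 mm⁴.
Horizontal leg (remainder): 32 × 8, A = 256 mm², y = 4 mm, Ī = 1365.33 mm⁴.
Centroid: ȳ = ΣA·y / ΣA = 50.5764 mm.
Transfer each piece to the centroidal x-axis using Ī + A·d² with d = y − 50.5764:
  vertical leg: d = 11.9236 mm → contributes +1 444 255 mm⁴
  horizontal leg (remainder): d = -46.5764 mm → contributes +556 723 mm⁴
Total I = 2 000 977 mm⁴.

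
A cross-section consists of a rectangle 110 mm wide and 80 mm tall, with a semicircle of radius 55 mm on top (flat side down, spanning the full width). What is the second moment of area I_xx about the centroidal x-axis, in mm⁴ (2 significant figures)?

I_xx ≈ 1.8 × 10⁷ mm⁴

Break the section into simple shapes (no overlaps), measuring from the bottom-left corner of the bounding box.
Rectangular body: 110 × 80, A = 8 800 mm², y = 40 mm, Ī = 4 693 333 mm⁴.
Semicircular cap: semicircle r = 55, A = 4 752 mm², y = 103.3 mm, Ī = 1 004 345 mm⁴.
Centroid: ȳ = ΣA·y / ΣA = 62.21 mm.
Transfer each piece to the centroidal x-axis using Ī + A·d² with d = y − 62.21:
  rectangular body: d = -22.21 mm → contributes +9 034 253 mm⁴
  semicircular cap: d = 41.13 mm → contributes +9 043 662 mm⁴
Total I = 18 077 915 mm⁴.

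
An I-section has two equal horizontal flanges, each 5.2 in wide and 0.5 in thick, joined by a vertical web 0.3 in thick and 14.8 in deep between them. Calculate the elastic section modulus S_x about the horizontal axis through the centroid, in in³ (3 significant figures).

S_x ≈ 48.8 in³

Decompose the section into non-overlapping parts with the origin at the bottom-left of its bounding rectangle.
Bottom flange: 5.2 × 0.5, A = 2.6 in², y = 0.25 in, Ī = 0.054167 in⁴.
Web: 0.3 × 14.8, A = 4.44 in², y = 7.9 in, Ī = 81.045 in⁴.
Top flange: 5.2 × 0.5, A = 2.6 in², y = 15.55 in, Ī = 0.054167 in⁴.
By symmetry the centroid is at mid-height, ȳ = 7.9 in.
Transfer each piece to the horizontal axis through the centroid using Ī + A·d² with d = y − 7.9:
  bottom flange: d = -7.65 in → contributes +152.21 in⁴
  web: d = 0 in → contributes +81.045 in⁴
  top flange: d = 7.65 in → contributes +152.21 in⁴
Total I = 385.47 in⁴.
Extreme fibre distance c = 7.9 in; S = I/c = 48.794 in³.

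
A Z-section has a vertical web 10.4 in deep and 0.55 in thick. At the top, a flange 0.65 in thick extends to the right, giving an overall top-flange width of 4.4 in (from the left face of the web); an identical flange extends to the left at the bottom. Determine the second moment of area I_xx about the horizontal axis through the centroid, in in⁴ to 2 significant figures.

I_xx ≈ 170 in⁴

Break the section into simple shapes (no overlaps), measuring from the bottom-left corner of the bounding box.
Web: 0.55 × 10.4, A = 5.72 in², y = 5.2 in, Ī = 51.56 in⁴.
Top flange (beyond web): 3.85 × 0.65, A = 2.503 in², y = 10.08 in, Ī = 0.08811 in⁴.
Bottom flange (beyond web): 3.85 × 0.65, A = 2.503 in², y = 0.325 in, Ī = 0.08811 in⁴.
Centroid: ȳ = ΣA·y / ΣA = 5.2 in.
Transfer each piece to the horizontal axis through the centroid using Ī + A·d² with d = y − 5.2:
  web: d = 0 in → contributes +51.56 in⁴
  top flange (beyond web): d = 4.875 in → contributes +59.56 in⁴
  bottom flange (beyond web): d = -4.875 in → contributes +59.56 in⁴
Total I = 170.7 in⁴.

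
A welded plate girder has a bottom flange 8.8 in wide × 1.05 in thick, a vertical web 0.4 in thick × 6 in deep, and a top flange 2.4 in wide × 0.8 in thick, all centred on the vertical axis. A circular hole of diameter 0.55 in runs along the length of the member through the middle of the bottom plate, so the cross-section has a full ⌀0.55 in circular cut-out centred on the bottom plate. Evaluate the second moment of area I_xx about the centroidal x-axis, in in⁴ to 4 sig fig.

I_xx ≈ 94.51 in⁴

Break the section into simple shapes (no overlaps), measuring from the bottom-left corner of the bounding box.
Bottom plate: 8.8 × 1.05, A = 9.24 in², y = 0.525 in, Ī = 0.848925 in⁴.
Web plate: 0.4 × 6, A = 2.4 in², y = 4.05 in, Ī = 7.2 in⁴.
Top plate: 2.4 × 0.8, A = 1.92 in², y = 7.45 in, Ī = 0.1024 in⁴.
Hole (subtracted): ⌀0.55, A = 0.237583 in², y = 0.525 in, Ī = 0.0044918 in⁴.
Centroid: ȳ = ΣA·y / ΣA = 2.15804 in.
Transfer each piece to the centroidal x-axis using Ī + A·d² with d = y − 2.15804:
  bottom plate: d = -1.63304 in → contributes +25.4902 in⁴
  web plate: d = 1.89196 in → contributes +15.7909 in⁴
  top plate: d = 5.29196 in → contributes +53.8718 in⁴
  hole: d = -1.63304 in → contributes −0.63808 in⁴
Total I = 94.5148 in⁴.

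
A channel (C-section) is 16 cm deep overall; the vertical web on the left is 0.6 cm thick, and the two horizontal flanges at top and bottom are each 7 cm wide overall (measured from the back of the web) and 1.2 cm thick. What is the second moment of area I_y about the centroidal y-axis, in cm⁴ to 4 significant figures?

Split into non-overlapping primitives; take the origin at the lower-left of the bounding box.
Web: 0.6 × 16, A = 9.6 cm², x = 0.3 cm, Ī = 0.288 cm⁴.
Top flange (beyond web): 6.4 × 1.2, A = 7.68 cm², x = 3.8 cm, Ī = 26.2144 cm⁴.
Bottom flange (beyond web): 6.4 × 1.2, A = 7.68 cm², x = 3.8 cm, Ī = 26.2144 cm⁴.
Centroid: x̄ = ΣA·x / ΣA = 2.45385 cm.
Transfer each piece to the centroidal y-axis using Ī + A·d² with d = x − 2.45385:
  web: d = -2.15385 cm → contributes +44.8229 cm⁴
  top flange (beyond web): d = 1.34615 cm → contributes +40.1316 cm⁴
  bottom flange (beyond web): d = 1.34615 cm → contributes +40.1316 cm⁴
Total I = 125.086 cm⁴.

I_y ≈ 125.1 cm⁴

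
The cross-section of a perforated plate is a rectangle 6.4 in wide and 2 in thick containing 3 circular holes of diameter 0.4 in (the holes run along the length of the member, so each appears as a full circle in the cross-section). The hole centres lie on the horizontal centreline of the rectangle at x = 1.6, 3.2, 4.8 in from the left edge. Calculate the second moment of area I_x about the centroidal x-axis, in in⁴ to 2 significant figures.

Split into non-overlapping primitives; take the origin at the lower-left of the bounding box.
Plate: 6.4 × 2, A = 12.8 in², y = 1 in, Ī = 4.267 in⁴.
Hole 1 (subtracted): ⌀0.4, A = 0.1257 in², y = 1 in, Ī = 0.001257 in⁴.
Hole 2 (subtracted): ⌀0.4, A = 0.1257 in², y = 1 in, Ī = 0.001257 in⁴.
Hole 3 (subtracted): ⌀0.4, A = 0.1257 in², y = 1 in, Ī = 0.001257 in⁴.
By symmetry the centroid is at mid-height, ȳ = 1 in.
All pieces are centred on the centroidal x-axis, so I = ΣĪ (holes subtracted) = 4.263 in⁴.

I_x ≈ 4.3 in⁴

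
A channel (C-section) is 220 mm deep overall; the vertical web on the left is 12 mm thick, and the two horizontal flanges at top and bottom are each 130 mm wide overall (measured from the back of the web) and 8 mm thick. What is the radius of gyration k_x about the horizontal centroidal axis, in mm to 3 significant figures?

k_x ≈ 83.9 mm

Treat the section as a set of non-overlapping primitives; coordinates are from the bounding-box lower-left.
Web: 12 × 220, A = 2 640 mm², y = 110 mm, Ī = 10 648 000 mm⁴.
Top flange (beyond web): 118 × 8, A = 944 mm², y = 216 mm, Ī = 5034.7 mm⁴.
Bottom flange (beyond web): 118 × 8, A = 944 mm², y = 4 mm, Ī = 5034.7 mm⁴.
By symmetry the centroid is at mid-height, ȳ = 110 mm.
Transfer each piece to the horizontal centroidal axis using Ī + A·d² with d = y − 110:
  web: d = 0 mm → contributes +10 648 000 mm⁴
  top flange (beyond web): d = 106 mm → contributes +10 611 819 mm⁴
  bottom flange (beyond web): d = -106 mm → contributes +10 611 819 mm⁴
Total I = 31 871 637 mm⁴.
Radius of gyration: k = √(I/A) = √(31 871 637 / 4 528) = 83.897 mm.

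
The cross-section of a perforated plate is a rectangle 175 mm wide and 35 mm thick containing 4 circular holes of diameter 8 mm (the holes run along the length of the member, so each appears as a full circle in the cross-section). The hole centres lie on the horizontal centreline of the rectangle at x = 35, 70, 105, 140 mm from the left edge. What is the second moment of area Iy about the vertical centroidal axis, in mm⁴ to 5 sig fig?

Iy ≈ 1.5323 × 10⁷ mm⁴

Break the section into simple shapes (no overlaps), measuring from the bottom-left corner of the bounding box.
Plate: 175 × 35, A = 6 125 mm², x = 87.5 mm, Ī = 15 631 510 mm⁴.
Hole 1 (subtracted): ⌀8, A = 50.26548 mm², x = 35 mm, Ī = 201.0619 mm⁴.
Hole 2 (subtracted): ⌀8, A = 50.26548 mm², x = 70 mm, Ī = 201.0619 mm⁴.
Hole 3 (subtracted): ⌀8, A = 50.26548 mm², x = 105 mm, Ī = 201.0619 mm⁴.
Hole 4 (subtracted): ⌀8, A = 50.26548 mm², x = 140 mm, Ī = 201.0619 mm⁴.
By symmetry the centroid is at mid-width, x̄ = 87.5 mm.
Transfer each piece to the vertical centroidal axis using Ī + A·d² with d = x − 87.5:
  plate: d = 0 mm → contributes +15 631 510 mm⁴
  hole 1: d = -52.5 mm → contributes −138745.3 mm⁴
  hole 2: d = -17.5 mm → contributes −15594.87 mm⁴
  hole 3: d = 17.5 mm → contributes −15594.87 mm⁴
  hole 4: d = 52.5 mm → contributes −138745.3 mm⁴
Total I = 15 322 830 mm⁴.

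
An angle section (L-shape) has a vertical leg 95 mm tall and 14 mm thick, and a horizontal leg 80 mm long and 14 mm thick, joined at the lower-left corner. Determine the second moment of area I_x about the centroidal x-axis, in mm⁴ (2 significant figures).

Break the section into simple shapes (no overlaps), measuring from the bottom-left corner of the bounding box.
Vertical leg: 14 × 95, A = 1 330 mm², y = 47.5 mm, Ī = 1 000 271 mm⁴.
Horizontal leg (remainder): 66 × 14, A = 924 mm², y = 7 mm, Ī = 15 092 mm⁴.
Centroid: ȳ = ΣA·y / ΣA = 30.9 mm.
Transfer each piece to the centroidal x-axis using Ī + A·d² with d = y − 30.9:
  vertical leg: d = 16.6 mm → contributes +1 366 875 mm⁴
  horizontal leg (remainder): d = -23.9 mm → contributes +542 780 mm⁴
Total I = 1 909 656 mm⁴.

I_x ≈ 1.9 × 10⁶ mm⁴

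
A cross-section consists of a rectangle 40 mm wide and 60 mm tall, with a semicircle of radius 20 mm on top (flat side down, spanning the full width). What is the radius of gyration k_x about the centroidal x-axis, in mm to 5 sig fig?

k_x ≈ 22.071 mm

Decompose the section into non-overlapping parts with the origin at the bottom-left of its bounding rectangle.
Rectangular body: 40 × 60, A = 2 400 mm², y = 30 mm, Ī = 720 000 mm⁴.
Semicircular cap: semicircle r = 20, A = 628.3185 mm², y = 68.48826 mm, Ī = 17561.11 mm⁴.
Centroid: ȳ = ΣA·y / ΣA = 37.98558 mm.
Transfer each piece to the centroidal x-axis using Ī + A·d² with d = y − 37.98558:
  rectangular body: d = -7.985583 mm → contributes +873046.9 mm⁴
  semicircular cap: d = 30.50268 mm → contributes +602157.2 mm⁴
Total I = 1 475 204 mm⁴.
Radius of gyration: k = √(I/A) = √(1 475 204 / 3028.319) = 22.07117 mm.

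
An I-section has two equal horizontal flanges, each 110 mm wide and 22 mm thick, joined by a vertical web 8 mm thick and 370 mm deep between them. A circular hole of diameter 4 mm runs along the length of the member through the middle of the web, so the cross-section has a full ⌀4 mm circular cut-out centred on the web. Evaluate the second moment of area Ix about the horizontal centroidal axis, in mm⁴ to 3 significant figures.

Break the section into simple shapes (no overlaps), measuring from the bottom-left corner of the bounding box.
Bottom flange: 110 × 22, A = 2 420 mm², y = 11 mm, Ī = 97 607 mm⁴.
Web: 8 × 370, A = 2 960 mm², y = 207 mm, Ī = 33 768 667 mm⁴.
Top flange: 110 × 22, A = 2 420 mm², y = 403 mm, Ī = 97 607 mm⁴.
Hole (subtracted): ⌀4, A = 12.566 mm², y = 207 mm, Ī = 12.566 mm⁴.
By symmetry the centroid is at mid-height, ȳ = 207 mm.
Transfer each piece to the horizontal centroidal axis using Ī + A·d² with d = y − 207:
  bottom flange: d = -196 mm → contributes +93 064 327 mm⁴
  web: d = 0 mm → contributes +33 768 667 mm⁴
  top flange: d = 196 mm → contributes +93 064 327 mm⁴
  hole: d = 0 mm → contributes −12.566 mm⁴
Total I = 219 897 307 mm⁴.

Ix ≈ 2.20 × 10⁸ mm⁴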